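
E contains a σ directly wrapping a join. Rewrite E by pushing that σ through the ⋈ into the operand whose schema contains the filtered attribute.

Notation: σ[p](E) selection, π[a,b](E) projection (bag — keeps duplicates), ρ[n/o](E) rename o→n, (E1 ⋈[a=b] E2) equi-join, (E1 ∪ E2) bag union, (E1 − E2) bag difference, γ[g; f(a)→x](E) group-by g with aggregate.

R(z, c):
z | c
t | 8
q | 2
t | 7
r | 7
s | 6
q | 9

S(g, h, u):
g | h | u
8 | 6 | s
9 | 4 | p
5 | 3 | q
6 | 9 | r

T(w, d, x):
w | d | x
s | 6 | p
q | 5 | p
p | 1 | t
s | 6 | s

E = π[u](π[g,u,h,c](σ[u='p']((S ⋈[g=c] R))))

σ filters on u, owned by the left side.
E' = π[u](π[g,u,h,c]((σ[u='p'](S) ⋈[g=c] R)))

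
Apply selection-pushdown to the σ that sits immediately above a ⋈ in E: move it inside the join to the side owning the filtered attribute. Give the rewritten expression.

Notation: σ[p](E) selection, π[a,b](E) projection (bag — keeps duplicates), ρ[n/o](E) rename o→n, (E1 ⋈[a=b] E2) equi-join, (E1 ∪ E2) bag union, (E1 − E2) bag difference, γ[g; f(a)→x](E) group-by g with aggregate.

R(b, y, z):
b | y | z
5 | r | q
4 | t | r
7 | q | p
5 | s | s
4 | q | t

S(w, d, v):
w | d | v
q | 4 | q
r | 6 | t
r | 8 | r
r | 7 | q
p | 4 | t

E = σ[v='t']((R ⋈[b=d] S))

σ filters on v, owned by the right side.
E' = (R ⋈[b=d] σ[v='t'](S))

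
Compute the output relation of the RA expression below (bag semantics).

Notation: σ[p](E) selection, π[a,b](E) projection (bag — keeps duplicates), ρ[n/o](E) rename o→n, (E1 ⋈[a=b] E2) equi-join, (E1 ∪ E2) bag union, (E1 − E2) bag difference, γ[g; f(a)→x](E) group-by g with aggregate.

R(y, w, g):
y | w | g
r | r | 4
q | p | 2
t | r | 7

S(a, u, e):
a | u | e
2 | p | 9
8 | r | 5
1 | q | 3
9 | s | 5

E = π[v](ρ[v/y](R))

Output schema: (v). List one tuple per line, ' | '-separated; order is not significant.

Per-node cardinality:
  R → 3
  ρ[v/y](R) → 3
  π[v](ρ[v/y](R)) → 3

== RESULT ==
v
q
r
t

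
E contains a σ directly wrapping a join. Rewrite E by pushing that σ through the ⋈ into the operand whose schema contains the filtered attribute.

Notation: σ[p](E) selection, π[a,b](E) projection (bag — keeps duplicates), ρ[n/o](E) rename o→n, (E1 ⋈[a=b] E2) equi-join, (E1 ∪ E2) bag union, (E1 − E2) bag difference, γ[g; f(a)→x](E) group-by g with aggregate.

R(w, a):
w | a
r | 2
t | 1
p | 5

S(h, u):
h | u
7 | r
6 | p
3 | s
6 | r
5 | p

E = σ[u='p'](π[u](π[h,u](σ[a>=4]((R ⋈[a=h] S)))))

σ filters on a, owned by the left side.
E' = σ[u='p'](π[u](π[h,u]((σ[a>=4](R) ⋈[a=h] S))))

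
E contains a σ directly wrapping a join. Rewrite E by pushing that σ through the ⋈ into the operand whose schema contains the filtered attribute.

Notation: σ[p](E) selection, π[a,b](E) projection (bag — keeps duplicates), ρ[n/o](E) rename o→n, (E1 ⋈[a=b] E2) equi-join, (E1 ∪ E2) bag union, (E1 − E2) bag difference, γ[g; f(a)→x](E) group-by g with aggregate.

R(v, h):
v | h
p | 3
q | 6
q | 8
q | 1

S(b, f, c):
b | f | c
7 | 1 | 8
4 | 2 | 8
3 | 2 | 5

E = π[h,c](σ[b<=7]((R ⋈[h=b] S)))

σ filters on b, owned by the right side.
E' = π[h,c]((R ⋈[h=b] σ[b<=7](S)))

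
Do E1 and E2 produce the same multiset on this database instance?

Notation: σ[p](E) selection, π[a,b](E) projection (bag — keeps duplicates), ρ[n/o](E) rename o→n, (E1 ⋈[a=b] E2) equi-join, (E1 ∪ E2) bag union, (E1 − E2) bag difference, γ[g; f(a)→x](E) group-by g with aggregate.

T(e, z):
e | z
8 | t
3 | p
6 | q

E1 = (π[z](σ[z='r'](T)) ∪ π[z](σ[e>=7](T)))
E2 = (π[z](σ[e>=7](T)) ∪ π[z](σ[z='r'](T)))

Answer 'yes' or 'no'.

E1 per-node cardinality:
  T → 3
  σ[z='r'](T) → 0
  π[z](σ[z='r'](T)) → 0
  T → 3
  σ[e>=7](T) → 1
  π[z](σ[e>=7](T)) → 1
  (π[z](σ[z='r'](T)) ∪ π[z](σ[e>=7](T))) → 1
E2 per-node cardinality:
  T → 3
  σ[e>=7](T) → 1
  π[z](σ[e>=7](T)) → 1
  T → 3
  σ[z='r'](T) → 0
  π[z](σ[z='r'](T)) → 0
  (π[z](σ[e>=7](T)) ∪ π[z](σ[z='r'](T))) → 1

E1 and E2 produce the same multiset:
z
t

yes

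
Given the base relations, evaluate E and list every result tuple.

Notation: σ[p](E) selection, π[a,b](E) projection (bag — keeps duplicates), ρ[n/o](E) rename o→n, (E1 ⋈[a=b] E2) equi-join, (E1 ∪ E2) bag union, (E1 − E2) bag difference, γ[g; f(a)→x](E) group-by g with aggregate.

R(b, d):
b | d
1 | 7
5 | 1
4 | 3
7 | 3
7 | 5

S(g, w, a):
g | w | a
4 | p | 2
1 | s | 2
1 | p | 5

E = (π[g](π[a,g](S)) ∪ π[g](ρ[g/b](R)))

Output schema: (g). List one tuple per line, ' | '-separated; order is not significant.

Row counts bottom-up:
  S → 3
  π[a,g](S) → 3
  π[g](π[a,g](S)) → 3
  R → 5
  ρ[g/b](R) → 5
  π[g](ρ[g/b](R)) → 5
  (π[g](π[a,g](S)) ∪ π[g](ρ[g/b](R))) → 8

== RESULT ==
g
1
1
1
4
4
5
7
7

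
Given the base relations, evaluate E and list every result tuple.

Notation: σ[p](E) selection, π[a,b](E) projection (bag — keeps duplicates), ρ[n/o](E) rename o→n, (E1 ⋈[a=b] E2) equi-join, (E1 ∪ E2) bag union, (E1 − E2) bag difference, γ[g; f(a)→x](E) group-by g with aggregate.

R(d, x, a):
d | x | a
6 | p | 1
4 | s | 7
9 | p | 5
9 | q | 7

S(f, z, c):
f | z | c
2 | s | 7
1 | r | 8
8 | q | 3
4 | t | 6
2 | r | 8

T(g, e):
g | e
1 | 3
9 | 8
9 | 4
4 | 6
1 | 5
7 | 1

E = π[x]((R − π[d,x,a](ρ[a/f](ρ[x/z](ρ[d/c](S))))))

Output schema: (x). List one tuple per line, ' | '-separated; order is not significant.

Stepwise |·|:
  R → 4
  S → 5
  ρ[d/c](S) → 5
  ρ[x/z](ρ[d/c](S)) → 5
  ρ[a/f](ρ[x/z](ρ[d/c](S))) → 5
  π[d,x,a](ρ[a/f](ρ[x/z](ρ[d/c](S)))) → 5
  (R − π[d,x,a](ρ[a/f](ρ[x/z](ρ[d/c](S))))) → 4
  π[x]((R − π[d,x,a](ρ[a/f](ρ[x/z](ρ[d/c](S)))))) → 4

== RESULT ==
x
p
p
q
s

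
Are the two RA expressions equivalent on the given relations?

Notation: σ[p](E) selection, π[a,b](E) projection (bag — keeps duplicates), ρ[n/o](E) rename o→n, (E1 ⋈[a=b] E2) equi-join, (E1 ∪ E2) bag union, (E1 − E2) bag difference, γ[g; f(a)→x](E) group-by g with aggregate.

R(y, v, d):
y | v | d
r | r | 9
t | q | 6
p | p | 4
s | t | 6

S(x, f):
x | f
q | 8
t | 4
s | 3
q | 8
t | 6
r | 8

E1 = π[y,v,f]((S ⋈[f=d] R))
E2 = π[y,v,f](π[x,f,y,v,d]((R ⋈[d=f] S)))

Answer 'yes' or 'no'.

E1 row counts bottom-up:
  S → 6
  R → 4
  (S ⋈[f=d] R) → 3
  π[y,v,f]((S ⋈[f=d] R)) → 3
E2 row counts bottom-up:
  R → 4
  S → 6
  (R ⋈[d=f] S) → 3
  π[x,f,y,v,d]((R ⋈[d=f] S)) → 3
  π[y,v,f](π[x,f,y,v,d]((R ⋈[d=f] S))) → 3

E1 and E2 produce the same multiset:
y | v | f
p | p | 4
s | t | 6
t | q | 6

yes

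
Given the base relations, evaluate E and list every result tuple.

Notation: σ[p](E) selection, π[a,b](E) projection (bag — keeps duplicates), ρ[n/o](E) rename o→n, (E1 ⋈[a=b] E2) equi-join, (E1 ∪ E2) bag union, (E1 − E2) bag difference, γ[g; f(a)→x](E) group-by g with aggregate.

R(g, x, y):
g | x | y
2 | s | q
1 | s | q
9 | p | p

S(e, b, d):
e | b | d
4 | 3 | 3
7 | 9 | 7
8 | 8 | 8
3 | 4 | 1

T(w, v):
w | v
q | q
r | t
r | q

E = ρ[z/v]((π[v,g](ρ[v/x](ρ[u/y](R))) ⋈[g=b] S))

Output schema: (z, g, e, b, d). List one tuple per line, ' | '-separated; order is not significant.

Per-node cardinality:
  R → 3
  ρ[u/y](R) → 3
  ρ[v/x](ρ[u/y](R)) → 3
  π[v,g](ρ[v/x](ρ[u/y](R))) → 3
  S → 4
  (π[v,g](ρ[v/x](ρ[u/y](R))) ⋈[g=b] S) → 1
  ρ[z/v]((π[v,g](ρ[v/x](ρ[u/y](R))) ⋈[g=b] S)) → 1

== RESULT ==
z | g | e | b | d
p | 9 | 7 | 9 | 7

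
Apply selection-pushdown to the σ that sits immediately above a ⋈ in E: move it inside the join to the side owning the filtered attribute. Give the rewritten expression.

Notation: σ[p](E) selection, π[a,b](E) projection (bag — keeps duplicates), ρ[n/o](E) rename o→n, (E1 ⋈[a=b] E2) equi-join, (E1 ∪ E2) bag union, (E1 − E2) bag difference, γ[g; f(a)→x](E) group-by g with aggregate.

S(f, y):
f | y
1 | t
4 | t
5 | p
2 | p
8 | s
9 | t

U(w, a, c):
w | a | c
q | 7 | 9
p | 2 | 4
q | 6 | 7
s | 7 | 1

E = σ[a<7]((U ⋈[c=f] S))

σ filters on a, owned by the left side.
E' = (σ[a<7](U) ⋈[c=f] S)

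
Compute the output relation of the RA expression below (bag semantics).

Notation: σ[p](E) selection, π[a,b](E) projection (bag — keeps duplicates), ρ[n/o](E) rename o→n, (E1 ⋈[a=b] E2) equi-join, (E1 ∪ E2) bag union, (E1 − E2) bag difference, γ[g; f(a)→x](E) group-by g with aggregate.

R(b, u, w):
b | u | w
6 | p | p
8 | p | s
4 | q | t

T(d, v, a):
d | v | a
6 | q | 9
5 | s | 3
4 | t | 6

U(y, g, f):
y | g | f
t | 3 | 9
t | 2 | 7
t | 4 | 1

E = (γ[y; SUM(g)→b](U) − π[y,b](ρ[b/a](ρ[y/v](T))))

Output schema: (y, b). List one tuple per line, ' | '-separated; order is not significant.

Per-node cardinality:
  U → 3
  γ[y; SUM(g)→b](U) → 1
  T → 3
  ρ[y/v](T) → 3
  ρ[b/a](ρ[y/v](T)) → 3
  π[y,b](ρ[b/a](ρ[y/v](T))) → 3
  (γ[y; SUM(g)→b](U) − π[y,b](ρ[b/a](ρ[y/v](T)))) → 1

== RESULT ==
y | b
t | 9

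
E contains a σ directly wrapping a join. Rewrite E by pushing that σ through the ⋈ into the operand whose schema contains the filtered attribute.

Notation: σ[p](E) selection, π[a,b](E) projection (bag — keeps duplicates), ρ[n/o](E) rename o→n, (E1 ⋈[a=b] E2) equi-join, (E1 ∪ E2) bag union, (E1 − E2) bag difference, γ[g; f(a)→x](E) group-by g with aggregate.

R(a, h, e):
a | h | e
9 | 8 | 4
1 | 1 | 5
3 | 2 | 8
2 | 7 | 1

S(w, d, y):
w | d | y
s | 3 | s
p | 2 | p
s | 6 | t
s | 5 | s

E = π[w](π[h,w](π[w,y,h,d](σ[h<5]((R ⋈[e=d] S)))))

σ filters on h, owned by the left side.
E' = π[w](π[h,w](π[w,y,h,d]((σ[h<5](R) ⋈[e=d] S))))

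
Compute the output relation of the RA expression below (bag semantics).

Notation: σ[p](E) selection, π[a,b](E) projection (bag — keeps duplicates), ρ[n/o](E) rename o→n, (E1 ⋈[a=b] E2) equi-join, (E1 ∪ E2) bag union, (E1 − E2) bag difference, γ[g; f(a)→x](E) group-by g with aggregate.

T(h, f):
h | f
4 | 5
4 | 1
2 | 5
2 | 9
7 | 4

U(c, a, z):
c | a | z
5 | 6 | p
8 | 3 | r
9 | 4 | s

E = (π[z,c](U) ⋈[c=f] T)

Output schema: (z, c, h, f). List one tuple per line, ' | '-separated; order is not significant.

Subexpression sizes:
  U → 3
  π[z,c](U) → 3
  T → 5
  (π[z,c](U) ⋈[c=f] T) → 3

== RESULT ==
z | c | h | f
p | 5 | 2 | 5
p | 5 | 4 | 5
s | 9 | 2 | 9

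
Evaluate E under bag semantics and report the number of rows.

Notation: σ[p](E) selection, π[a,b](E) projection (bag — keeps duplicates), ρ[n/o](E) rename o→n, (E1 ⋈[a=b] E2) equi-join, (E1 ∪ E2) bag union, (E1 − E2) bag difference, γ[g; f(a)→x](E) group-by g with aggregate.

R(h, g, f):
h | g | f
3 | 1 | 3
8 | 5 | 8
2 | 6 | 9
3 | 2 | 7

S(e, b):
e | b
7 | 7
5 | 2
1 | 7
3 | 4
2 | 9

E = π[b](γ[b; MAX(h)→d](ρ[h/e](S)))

Subexpression sizes:
  S → 5
  ρ[h/e](S) → 5
  γ[b; MAX(h)→d](ρ[h/e](S)) → 4
  π[b](γ[b; MAX(h)→d](ρ[h/e](S))) → 4

|E| = 4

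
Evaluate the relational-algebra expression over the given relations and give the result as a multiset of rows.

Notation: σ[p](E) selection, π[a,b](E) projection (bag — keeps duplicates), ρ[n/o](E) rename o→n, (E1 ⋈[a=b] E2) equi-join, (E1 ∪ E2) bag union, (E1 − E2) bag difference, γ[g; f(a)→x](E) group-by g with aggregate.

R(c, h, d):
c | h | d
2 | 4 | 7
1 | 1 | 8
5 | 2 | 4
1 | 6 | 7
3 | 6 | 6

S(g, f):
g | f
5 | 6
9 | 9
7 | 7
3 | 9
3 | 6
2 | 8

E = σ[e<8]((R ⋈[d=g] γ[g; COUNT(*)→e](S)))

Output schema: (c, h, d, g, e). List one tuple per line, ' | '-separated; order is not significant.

Row counts bottom-up:
  R → 5
  S → 6
  γ[g; COUNT(*)→e](S) → 5
  (R ⋈[d=g] γ[g; COUNT(*)→e](S)) → 2
  σ[e<8]((R ⋈[d=g] γ[g; COUNT(*)→e](S))) → 2

== RESULT ==
c | h | d | g | e
1 | 6 | 7 | 7 | 1
2 | 4 | 7 | 7 | 1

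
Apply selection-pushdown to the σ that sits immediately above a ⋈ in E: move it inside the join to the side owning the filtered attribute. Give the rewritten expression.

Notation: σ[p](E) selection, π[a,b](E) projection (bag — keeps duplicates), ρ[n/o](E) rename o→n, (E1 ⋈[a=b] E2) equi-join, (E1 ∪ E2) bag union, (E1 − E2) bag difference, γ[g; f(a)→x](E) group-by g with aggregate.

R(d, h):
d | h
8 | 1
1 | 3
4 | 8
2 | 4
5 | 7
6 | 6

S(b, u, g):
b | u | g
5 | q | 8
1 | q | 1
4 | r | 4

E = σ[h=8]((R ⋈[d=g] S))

σ filters on h, owned by the left side.
E' = (σ[h=8](R) ⋈[d=g] S)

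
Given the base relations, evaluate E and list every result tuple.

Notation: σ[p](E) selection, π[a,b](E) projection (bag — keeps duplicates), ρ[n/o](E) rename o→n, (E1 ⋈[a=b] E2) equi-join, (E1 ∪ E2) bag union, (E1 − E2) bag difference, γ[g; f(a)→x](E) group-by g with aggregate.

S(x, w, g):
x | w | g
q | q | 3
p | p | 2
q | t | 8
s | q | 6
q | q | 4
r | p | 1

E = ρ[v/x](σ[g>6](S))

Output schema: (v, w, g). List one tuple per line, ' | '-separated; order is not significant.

Subexpression sizes:
  S → 6
  σ[g>6](S) → 1
  ρ[v/x](σ[g>6](S)) → 1

== RESULT ==
v | w | g
q | t | 8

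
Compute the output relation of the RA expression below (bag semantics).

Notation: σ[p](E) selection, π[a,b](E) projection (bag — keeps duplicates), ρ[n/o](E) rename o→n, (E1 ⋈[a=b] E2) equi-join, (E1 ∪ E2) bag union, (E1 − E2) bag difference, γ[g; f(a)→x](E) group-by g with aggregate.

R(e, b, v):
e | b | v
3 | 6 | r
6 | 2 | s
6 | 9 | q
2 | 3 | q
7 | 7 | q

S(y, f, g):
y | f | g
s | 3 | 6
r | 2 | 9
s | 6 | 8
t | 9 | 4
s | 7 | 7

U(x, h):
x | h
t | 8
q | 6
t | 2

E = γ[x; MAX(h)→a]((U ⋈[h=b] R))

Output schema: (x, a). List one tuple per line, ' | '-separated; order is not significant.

Row counts bottom-up:
  U → 3
  R → 5
  (U ⋈[h=b] R) → 2
  γ[x; MAX(h)→a]((U ⋈[h=b] R)) → 2

== RESULT ==
x | a
q | 6
t | 2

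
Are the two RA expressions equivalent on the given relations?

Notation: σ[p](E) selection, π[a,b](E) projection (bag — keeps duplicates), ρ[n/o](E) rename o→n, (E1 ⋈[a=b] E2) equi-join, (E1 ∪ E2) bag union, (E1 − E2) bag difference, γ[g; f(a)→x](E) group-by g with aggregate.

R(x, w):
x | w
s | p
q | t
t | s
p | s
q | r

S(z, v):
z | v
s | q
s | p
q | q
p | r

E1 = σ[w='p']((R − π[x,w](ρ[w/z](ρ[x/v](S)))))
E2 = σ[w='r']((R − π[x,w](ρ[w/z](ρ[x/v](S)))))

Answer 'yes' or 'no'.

E1 stepwise |·|:
  R → 5
  S → 4
  ρ[x/v](S) → 4
  ρ[w/z](ρ[x/v](S)) → 4
  π[x,w](ρ[w/z](ρ[x/v](S))) → 4
  (R − π[x,w](ρ[w/z](ρ[x/v](S)))) → 4
  σ[w='p']((R − π[x,w](ρ[w/z](ρ[x/v](S))))) → 1
E2 stepwise |·|:
  R → 5
  S → 4
  ρ[x/v](S) → 4
  ρ[w/z](ρ[x/v](S)) → 4
  π[x,w](ρ[w/z](ρ[x/v](S))) → 4
  (R − π[x,w](ρ[w/z](ρ[x/v](S)))) → 4
  σ[w='r']((R − π[x,w](ρ[w/z](ρ[x/v](S))))) → 1

E1 result:
x | w
s | p
E2 result:
x | w
q | r
Witness: ('q', 'r') appears 0× in E1 but 1× in E2.

no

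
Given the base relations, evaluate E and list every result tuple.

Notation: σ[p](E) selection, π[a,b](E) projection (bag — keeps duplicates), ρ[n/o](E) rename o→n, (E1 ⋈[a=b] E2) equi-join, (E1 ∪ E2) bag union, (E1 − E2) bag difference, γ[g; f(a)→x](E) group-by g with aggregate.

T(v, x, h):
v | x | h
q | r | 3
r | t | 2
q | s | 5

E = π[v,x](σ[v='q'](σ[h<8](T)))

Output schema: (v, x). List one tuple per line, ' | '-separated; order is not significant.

Row counts bottom-up:
  T → 3
  σ[h<8](T) → 3
  σ[v='q'](σ[h<8](T)) → 2
  π[v,x](σ[v='q'](σ[h<8](T))) → 2

== RESULT ==
v | x
q | r
q | s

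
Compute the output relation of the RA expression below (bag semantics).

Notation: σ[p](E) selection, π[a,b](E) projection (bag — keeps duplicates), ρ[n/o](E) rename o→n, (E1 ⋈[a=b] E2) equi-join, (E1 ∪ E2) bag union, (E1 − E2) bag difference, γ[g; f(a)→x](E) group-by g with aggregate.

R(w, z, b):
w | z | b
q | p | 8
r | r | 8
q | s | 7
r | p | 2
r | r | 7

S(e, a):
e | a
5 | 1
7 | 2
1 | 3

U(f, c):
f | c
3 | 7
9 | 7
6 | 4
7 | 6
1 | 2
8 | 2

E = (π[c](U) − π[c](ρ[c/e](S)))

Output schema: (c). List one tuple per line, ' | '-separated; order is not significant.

Per-node cardinality:
  U → 6
  π[c](U) → 6
  S → 3
  ρ[c/e](S) → 3
  π[c](ρ[c/e](S)) → 3
  (π[c](U) − π[c](ρ[c/e](S))) → 5

== RESULT ==
c
2
2
4
6
7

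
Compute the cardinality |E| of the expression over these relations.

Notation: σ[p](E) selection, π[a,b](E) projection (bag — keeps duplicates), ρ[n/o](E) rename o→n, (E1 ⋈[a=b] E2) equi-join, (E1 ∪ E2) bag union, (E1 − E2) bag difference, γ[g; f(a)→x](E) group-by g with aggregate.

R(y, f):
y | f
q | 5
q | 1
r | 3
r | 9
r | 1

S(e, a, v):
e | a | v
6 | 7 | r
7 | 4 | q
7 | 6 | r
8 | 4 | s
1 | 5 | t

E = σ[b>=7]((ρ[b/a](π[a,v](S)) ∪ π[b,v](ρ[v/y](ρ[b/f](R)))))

Subexpression sizes:
  S → 5
  π[a,v](S) → 5
  ρ[b/a](π[a,v](S)) → 5
  R → 5
  ρ[b/f](R) → 5
  ρ[v/y](ρ[b/f](R)) → 5
  π[b,v](ρ[v/y](ρ[b/f](R))) → 5
  (ρ[b/a](π[a,v](S)) ∪ π[b,v](ρ[v/y](ρ[b/f](R)))) → 10
  σ[b>=7]((ρ[b/a](π[a,v](S)) ∪ π[b,v](ρ[v/y](ρ[b/f](R))))) → 2

|E| = 2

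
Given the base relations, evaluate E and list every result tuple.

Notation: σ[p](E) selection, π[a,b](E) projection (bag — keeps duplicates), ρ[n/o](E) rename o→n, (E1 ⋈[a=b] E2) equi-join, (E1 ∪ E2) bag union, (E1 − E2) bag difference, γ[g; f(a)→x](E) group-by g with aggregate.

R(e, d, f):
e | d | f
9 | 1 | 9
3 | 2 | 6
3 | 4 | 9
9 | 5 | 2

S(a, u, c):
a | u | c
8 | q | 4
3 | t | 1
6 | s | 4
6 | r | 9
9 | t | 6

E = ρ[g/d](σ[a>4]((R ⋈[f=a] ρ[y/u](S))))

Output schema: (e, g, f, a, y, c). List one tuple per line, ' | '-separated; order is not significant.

Subexpression sizes:
  R → 4
  S → 5
  ρ[y/u](S) → 5
  (R ⋈[f=a] ρ[y/u](S)) → 4
  σ[a>4]((R ⋈[f=a] ρ[y/u](S))) → 4
  ρ[g/d](σ[a>4]((R ⋈[f=a] ρ[y/u](S)))) → 4

== RESULT ==
e | g | f | a | y | c
3 | 2 | 6 | 6 | r | 9
3 | 2 | 6 | 6 | s | 4
3 | 4 | 9 | 9 | t | 6
9 | 1 | 9 | 9 | t | 6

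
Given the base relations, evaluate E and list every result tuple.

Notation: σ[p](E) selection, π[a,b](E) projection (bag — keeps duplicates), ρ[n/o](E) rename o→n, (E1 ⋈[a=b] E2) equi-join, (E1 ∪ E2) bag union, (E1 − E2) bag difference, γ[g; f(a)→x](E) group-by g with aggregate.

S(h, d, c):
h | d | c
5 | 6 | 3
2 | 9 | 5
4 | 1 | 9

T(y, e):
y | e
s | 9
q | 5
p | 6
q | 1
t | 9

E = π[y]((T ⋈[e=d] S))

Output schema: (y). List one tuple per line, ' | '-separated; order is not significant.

Subexpression sizes:
  T → 5
  S → 3
  (T ⋈[e=d] S) → 4
  π[y]((T ⋈[e=d] S)) → 4

== RESULT ==
y
p
q
s
t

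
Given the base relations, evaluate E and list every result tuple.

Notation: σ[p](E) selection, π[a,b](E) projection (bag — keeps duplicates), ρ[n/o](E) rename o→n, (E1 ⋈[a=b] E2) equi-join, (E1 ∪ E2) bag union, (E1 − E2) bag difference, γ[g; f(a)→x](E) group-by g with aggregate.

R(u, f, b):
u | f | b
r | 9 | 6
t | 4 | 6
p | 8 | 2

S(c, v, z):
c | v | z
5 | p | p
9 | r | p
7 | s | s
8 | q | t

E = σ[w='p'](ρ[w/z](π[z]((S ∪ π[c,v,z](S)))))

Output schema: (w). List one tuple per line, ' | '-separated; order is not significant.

Subexpression sizes:
  S → 4
  S → 4
  π[c,v,z](S) → 4
  (S ∪ π[c,v,z](S)) → 8
  π[z]((S ∪ π[c,v,z](S))) → 8
  ρ[w/z](π[z]((S ∪ π[c,v,z](S)))) → 8
  σ[w='p'](ρ[w/z](π[z]((S ∪ π[c,v,z](S))))) → 4

== RESULT ==
w
p
p
p
p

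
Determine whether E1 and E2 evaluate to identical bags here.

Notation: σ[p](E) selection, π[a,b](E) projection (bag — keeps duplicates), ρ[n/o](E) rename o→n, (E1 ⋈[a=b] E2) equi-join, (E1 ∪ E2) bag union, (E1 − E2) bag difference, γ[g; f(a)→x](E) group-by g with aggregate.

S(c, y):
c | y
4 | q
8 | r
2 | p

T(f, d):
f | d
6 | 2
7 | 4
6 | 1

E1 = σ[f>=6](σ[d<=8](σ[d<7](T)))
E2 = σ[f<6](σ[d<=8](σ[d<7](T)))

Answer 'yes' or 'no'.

E1 row counts bottom-up:
  T → 3
  σ[d<7](T) → 3
  σ[d<=8](σ[d<7](T)) → 3
  σ[f>=6](σ[d<=8](σ[d<7](T))) → 3
E2 row counts bottom-up:
  T → 3
  σ[d<7](T) → 3
  σ[d<=8](σ[d<7](T)) → 3
  σ[f<6](σ[d<=8](σ[d<7](T))) → 0

E1 result:
f | d
6 | 1
6 | 2
7 | 4
E2 result:
f | d
(0 rows)
Witness: (6, 1) appears 1× in E1 but 0× in E2.

no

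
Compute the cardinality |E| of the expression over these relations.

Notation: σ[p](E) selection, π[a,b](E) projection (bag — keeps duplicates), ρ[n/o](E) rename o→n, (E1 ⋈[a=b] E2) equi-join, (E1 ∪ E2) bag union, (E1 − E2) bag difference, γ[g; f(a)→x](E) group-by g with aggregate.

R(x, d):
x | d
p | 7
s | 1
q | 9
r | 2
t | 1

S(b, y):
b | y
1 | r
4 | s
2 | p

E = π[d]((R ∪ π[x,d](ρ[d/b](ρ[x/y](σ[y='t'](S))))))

Row counts bottom-up:
  R → 5
  S → 3
  σ[y='t'](S) → 0
  ρ[x/y](σ[y='t'](S)) → 0
  ρ[d/b](ρ[x/y](σ[y='t'](S))) → 0
  π[x,d](ρ[d/b](ρ[x/y](σ[y='t'](S)))) → 0
  (R ∪ π[x,d](ρ[d/b](ρ[x/y](σ[y='t'](S))))) → 5
  π[d]((R ∪ π[x,d](ρ[d/b](ρ[x/y](σ[y='t'](S)))))) → 5

|E| = 5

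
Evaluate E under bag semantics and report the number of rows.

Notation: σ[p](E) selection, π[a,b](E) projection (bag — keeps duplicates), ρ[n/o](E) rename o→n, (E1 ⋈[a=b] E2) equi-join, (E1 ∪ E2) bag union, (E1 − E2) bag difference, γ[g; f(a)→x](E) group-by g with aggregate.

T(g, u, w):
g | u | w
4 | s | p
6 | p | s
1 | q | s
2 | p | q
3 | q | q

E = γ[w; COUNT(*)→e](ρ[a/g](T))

Per-node cardinality:
  T → 5
  ρ[a/g](T) → 5
  γ[w; COUNT(*)→e](ρ[a/g](T)) → 3

|E| = 3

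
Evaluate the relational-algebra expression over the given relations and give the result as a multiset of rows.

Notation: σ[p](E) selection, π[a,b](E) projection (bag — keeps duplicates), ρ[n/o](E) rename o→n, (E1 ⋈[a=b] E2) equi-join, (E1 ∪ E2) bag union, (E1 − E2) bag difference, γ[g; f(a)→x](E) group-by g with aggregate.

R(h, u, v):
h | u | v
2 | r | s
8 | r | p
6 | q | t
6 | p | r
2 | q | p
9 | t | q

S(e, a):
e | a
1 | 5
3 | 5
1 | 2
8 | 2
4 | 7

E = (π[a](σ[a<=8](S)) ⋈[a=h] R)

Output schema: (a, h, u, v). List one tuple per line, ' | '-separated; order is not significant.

Subexpression sizes:
  S → 5
  σ[a<=8](S) → 5
  π[a](σ[a<=8](S)) → 5
  R → 6
  (π[a](σ[a<=8](S)) ⋈[a=h] R) → 4

== RESULT ==
a | h | u | v
2 | 2 | q | p
2 | 2 | q | p
2 | 2 | r | s
2 | 2 | r | s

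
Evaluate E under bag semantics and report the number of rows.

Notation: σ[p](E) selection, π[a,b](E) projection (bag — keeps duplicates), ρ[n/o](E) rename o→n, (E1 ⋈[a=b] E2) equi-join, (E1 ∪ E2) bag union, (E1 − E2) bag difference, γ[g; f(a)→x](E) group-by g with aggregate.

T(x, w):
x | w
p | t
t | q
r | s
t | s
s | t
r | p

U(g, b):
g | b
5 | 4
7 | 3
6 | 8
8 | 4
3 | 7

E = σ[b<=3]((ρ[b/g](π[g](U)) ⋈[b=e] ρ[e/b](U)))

Row counts bottom-up:
  U → 5
  π[g](U) → 5
  ρ[b/g](π[g](U)) → 5
  U → 5
  ρ[e/b](U) → 5
  (ρ[b/g](π[g](U)) ⋈[b=e] ρ[e/b](U)) → 3
  σ[b<=3]((ρ[b/g](π[g](U)) ⋈[b=e] ρ[e/b](U))) → 1

|E| = 1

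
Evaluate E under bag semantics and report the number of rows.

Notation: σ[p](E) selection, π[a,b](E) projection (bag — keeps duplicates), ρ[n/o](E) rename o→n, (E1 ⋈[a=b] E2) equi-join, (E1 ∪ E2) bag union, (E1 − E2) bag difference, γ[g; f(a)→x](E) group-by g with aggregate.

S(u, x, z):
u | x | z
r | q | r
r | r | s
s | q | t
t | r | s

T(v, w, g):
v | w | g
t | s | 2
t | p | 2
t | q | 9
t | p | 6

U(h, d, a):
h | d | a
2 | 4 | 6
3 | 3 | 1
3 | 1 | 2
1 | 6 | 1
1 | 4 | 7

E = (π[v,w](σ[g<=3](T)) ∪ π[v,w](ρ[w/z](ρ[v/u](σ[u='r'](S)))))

Per-node cardinality:
  T → 4
  σ[g<=3](T) → 2
  π[v,w](σ[g<=3](T)) → 2
  S → 4
  σ[u='r'](S) → 2
  ρ[v/u](σ[u='r'](S)) → 2
  ρ[w/z](ρ[v/u](σ[u='r'](S))) → 2
  π[v,w](ρ[w/z](ρ[v/u](σ[u='r'](S)))) → 2
  (π[v,w](σ[g<=3](T)) ∪ π[v,w](ρ[w/z](ρ[v/u](σ[u='r'](S))))) → 4

|E| = 4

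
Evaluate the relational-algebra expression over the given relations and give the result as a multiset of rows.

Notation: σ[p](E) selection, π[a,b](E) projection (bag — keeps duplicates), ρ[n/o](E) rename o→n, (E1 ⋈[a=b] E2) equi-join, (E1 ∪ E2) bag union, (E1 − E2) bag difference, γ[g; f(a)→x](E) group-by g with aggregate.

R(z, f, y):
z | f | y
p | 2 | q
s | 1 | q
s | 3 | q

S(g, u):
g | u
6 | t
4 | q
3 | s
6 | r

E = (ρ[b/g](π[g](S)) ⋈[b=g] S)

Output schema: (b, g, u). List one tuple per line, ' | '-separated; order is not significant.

Stepwise |·|:
  S → 4
  π[g](S) → 4
  ρ[b/g](π[g](S)) → 4
  S → 4
  (ρ[b/g](π[g](S)) ⋈[b=g] S) → 6

== RESULT ==
b | g | u
3 | 3 | s
4 | 4 | q
6 | 6 | r
6 | 6 | r
6 | 6 | t
6 | 6 | t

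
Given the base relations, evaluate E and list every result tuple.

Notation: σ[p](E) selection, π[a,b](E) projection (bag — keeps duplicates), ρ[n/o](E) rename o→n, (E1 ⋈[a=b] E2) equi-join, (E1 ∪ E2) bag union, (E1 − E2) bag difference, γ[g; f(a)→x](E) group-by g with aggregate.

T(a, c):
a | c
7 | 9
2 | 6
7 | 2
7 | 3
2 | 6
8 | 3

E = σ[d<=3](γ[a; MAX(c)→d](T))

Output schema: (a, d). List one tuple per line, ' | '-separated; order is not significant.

Row counts bottom-up:
  T → 6
  γ[a; MAX(c)→d](T) → 3
  σ[d<=3](γ[a; MAX(c)→d](T)) → 1

== RESULT ==
a | d
8 | 3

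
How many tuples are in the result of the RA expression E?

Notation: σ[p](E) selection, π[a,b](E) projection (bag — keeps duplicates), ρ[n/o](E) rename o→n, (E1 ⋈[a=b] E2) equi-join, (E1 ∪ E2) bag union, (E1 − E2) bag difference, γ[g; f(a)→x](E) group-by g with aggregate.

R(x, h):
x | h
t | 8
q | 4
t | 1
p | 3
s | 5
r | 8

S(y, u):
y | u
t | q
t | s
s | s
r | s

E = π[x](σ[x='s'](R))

Stepwise |·|:
  R → 6
  σ[x='s'](R) → 1
  π[x](σ[x='s'](R)) → 1

|E| = 1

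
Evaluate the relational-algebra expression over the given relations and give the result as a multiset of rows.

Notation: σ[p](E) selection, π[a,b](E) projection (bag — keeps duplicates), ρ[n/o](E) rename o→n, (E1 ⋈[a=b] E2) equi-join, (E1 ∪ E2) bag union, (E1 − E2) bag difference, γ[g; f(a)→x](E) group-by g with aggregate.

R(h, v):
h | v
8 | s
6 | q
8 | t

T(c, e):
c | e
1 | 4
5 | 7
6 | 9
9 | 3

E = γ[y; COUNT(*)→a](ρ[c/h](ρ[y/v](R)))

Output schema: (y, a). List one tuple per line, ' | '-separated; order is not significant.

Row counts bottom-up:
  R → 3
  ρ[y/v](R) → 3
  ρ[c/h](ρ[y/v](R)) → 3
  γ[y; COUNT(*)→a](ρ[c/h](ρ[y/v](R))) → 3

== RESULT ==
y | a
q | 1
s | 1
t | 1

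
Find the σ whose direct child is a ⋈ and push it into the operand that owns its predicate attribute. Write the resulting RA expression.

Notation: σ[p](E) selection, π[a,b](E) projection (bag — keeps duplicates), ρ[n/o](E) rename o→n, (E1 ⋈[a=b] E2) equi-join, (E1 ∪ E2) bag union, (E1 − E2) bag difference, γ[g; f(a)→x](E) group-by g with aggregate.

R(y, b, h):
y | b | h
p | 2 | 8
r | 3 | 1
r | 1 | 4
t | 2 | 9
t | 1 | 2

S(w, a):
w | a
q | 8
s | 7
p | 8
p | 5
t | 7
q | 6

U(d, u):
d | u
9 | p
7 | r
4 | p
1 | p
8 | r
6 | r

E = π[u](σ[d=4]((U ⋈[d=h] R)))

σ filters on d, owned by the left side.
E' = π[u]((σ[d=4](U) ⋈[d=h] R))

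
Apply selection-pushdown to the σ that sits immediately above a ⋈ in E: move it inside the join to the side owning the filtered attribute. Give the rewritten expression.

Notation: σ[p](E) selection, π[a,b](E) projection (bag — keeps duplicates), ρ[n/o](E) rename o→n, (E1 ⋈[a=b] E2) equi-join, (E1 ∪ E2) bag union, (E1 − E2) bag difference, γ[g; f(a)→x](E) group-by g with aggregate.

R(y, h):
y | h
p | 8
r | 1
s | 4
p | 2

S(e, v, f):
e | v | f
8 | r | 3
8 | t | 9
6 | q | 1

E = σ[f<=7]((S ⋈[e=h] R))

σ filters on f, owned by the left side.
E' = (σ[f<=7](S) ⋈[e=h] R)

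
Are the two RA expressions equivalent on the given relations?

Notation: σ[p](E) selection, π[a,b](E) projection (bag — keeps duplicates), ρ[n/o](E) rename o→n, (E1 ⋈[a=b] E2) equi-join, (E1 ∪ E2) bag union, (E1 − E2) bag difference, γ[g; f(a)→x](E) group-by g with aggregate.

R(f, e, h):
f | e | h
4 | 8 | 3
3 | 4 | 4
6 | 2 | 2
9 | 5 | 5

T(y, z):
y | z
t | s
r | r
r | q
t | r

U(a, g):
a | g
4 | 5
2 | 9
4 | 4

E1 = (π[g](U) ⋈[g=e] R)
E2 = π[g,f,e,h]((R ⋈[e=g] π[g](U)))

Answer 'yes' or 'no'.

E1 subexpression sizes:
  U → 3
  π[g](U) → 3
  R → 4
  (π[g](U) ⋈[g=e] R) → 2
E2 subexpression sizes:
  R → 4
  U → 3
  π[g](U) → 3
  (R ⋈[e=g] π[g](U)) → 2
  π[g,f,e,h]((R ⋈[e=g] π[g](U))) → 2

E1 and E2 produce the same multiset:
g | f | e | h
4 | 3 | 4 | 4
5 | 9 | 5 | 5

yes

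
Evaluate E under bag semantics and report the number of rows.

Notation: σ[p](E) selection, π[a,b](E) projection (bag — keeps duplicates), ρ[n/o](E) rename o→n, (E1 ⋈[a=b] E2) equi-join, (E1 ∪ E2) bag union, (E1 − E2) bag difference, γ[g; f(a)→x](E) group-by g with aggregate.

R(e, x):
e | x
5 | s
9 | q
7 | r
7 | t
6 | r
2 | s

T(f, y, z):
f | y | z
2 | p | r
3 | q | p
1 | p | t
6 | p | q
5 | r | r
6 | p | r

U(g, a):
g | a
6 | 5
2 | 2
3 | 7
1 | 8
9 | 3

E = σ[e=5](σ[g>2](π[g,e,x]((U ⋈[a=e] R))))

Subexpression sizes:
  U → 5
  R → 6
  (U ⋈[a=e] R) → 4
  π[g,e,x]((U ⋈[a=e] R)) → 4
  σ[g>2](π[g,e,x]((U ⋈[a=e] R))) → 3
  σ[e=5](σ[g>2](π[g,e,x]((U ⋈[a=e] R)))) → 1

|E| = 1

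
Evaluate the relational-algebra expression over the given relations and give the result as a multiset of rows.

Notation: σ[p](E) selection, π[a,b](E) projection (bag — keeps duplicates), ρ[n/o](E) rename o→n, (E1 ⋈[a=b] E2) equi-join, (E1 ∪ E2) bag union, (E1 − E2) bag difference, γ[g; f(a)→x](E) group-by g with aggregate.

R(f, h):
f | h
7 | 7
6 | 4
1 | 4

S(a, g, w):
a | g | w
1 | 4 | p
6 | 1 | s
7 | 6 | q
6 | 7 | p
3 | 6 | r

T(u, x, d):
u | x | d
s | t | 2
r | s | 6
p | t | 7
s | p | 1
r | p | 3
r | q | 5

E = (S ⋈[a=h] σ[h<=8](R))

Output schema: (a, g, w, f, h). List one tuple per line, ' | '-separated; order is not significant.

Subexpression sizes:
  S → 5
  R → 3
  σ[h<=8](R) → 3
  (S ⋈[a=h] σ[h<=8](R)) → 1

== RESULT ==
a | g | w | f | h
7 | 6 | q | 7 | 7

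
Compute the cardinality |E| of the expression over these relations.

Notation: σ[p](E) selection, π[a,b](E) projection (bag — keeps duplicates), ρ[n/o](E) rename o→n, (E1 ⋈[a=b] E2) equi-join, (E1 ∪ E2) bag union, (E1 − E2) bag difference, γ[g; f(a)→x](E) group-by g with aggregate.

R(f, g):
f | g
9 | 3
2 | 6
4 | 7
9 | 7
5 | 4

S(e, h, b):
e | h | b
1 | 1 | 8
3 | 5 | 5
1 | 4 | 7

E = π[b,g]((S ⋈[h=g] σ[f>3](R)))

Row counts bottom-up:
  S → 3
  R → 5
  σ[f>3](R) → 4
  (S ⋈[h=g] σ[f>3](R)) → 1
  π[b,g]((S ⋈[h=g] σ[f>3](R))) → 1

|E| = 1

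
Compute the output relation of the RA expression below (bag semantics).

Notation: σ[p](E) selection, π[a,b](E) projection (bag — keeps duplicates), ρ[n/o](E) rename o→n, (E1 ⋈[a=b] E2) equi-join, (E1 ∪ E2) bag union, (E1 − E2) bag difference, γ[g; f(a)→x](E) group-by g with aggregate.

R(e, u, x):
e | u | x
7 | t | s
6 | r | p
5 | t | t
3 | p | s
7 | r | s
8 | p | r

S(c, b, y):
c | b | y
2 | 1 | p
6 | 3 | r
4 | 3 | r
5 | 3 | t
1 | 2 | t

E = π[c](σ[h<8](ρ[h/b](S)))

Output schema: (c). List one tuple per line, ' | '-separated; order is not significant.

Per-node cardinality:
  S → 5
  ρ[h/b](S) → 5
  σ[h<8](ρ[h/b](S)) → 5
  π[c](σ[h<8](ρ[h/b](S))) → 5

== RESULT ==
c
1
2
4
5
6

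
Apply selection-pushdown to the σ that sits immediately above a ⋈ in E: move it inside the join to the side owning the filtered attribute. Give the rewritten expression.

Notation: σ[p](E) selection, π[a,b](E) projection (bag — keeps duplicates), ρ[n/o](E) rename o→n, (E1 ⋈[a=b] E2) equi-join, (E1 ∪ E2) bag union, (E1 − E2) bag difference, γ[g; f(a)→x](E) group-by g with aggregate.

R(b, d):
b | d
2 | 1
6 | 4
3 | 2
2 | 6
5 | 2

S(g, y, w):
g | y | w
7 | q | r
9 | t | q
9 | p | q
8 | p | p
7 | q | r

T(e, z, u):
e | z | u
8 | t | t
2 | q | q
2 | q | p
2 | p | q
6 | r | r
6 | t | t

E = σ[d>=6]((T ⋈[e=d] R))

σ filters on d, owned by the right side.
E' = (T ⋈[e=d] σ[d>=6](R))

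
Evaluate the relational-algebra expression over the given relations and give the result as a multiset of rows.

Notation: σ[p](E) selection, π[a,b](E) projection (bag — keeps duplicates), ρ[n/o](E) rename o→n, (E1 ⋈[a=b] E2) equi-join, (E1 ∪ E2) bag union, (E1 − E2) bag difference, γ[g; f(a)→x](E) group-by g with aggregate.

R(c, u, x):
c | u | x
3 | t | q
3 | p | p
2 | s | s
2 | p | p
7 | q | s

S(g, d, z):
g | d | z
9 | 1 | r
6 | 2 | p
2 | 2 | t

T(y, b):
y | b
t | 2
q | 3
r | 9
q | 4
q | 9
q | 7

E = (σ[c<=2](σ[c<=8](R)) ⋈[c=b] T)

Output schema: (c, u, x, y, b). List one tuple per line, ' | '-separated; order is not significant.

Subexpression sizes:
  R → 5
  σ[c<=8](R) → 5
  σ[c<=2](σ[c<=8](R)) → 2
  T → 6
  (σ[c<=2](σ[c<=8](R)) ⋈[c=b] T) → 2

== RESULT ==
c | u | x | y | b
2 | p | p | t | 2
2 | s | s | t | 2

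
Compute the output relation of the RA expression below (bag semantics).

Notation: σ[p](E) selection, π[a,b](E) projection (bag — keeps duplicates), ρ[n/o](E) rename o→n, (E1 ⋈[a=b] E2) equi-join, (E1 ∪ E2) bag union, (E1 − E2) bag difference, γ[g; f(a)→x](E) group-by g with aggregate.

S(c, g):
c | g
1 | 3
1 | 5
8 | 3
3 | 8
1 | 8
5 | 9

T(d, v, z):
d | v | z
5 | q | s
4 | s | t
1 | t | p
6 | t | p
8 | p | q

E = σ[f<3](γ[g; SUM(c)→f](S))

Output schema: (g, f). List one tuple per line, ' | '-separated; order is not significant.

Row counts bottom-up:
  S → 6
  γ[g; SUM(c)→f](S) → 4
  σ[f<3](γ[g; SUM(c)→f](S)) → 1

== RESULT ==
g | f
5 | 1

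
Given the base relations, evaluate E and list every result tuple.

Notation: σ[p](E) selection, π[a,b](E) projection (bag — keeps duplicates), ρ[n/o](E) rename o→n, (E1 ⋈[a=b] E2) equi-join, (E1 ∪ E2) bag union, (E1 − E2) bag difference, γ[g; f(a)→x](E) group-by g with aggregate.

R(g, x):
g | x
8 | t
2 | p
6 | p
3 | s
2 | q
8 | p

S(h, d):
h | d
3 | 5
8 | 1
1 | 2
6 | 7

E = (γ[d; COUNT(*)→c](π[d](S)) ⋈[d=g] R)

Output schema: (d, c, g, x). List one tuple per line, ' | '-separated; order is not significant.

Row counts bottom-up:
  S → 4
  π[d](S) → 4
  γ[d; COUNT(*)→c](π[d](S)) → 4
  R → 6
  (γ[d; COUNT(*)→c](π[d](S)) ⋈[d=g] R) → 2

== RESULT ==
d | c | g | x
2 | 1 | 2 | p
2 | 1 | 2 | q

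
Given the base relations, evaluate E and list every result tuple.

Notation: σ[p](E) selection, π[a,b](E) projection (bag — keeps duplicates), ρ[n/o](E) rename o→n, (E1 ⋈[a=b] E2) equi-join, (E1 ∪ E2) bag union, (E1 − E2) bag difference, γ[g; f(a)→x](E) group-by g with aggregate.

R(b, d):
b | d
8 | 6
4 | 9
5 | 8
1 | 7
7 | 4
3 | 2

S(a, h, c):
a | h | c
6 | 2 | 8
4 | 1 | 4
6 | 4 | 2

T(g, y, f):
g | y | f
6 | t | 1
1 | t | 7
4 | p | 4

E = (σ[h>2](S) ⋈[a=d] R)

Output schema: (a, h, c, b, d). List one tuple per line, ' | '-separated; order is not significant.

Per-node cardinality:
  S → 3
  σ[h>2](S) → 1
  R → 6
  (σ[h>2](S) ⋈[a=d] R) → 1

== RESULT ==
a | h | c | b | d
6 | 4 | 2 | 8 | 6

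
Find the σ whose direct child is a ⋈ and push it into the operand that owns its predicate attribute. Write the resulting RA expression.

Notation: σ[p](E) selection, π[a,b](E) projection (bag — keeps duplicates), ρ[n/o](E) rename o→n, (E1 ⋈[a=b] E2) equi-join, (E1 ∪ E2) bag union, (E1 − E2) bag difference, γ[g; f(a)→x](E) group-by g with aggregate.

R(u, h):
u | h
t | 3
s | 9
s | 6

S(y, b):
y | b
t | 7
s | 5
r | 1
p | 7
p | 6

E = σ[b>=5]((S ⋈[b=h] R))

σ filters on b, owned by the left side.
E' = (σ[b>=5](S) ⋈[b=h] R)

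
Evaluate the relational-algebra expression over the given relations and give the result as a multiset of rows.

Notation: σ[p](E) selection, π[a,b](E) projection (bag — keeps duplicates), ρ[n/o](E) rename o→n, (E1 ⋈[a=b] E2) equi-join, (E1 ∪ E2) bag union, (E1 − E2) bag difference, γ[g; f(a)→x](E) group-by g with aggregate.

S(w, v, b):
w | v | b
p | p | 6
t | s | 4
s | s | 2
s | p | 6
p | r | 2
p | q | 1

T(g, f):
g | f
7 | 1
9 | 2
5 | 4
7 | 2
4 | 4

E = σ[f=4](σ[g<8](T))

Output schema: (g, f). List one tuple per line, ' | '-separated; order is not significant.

Per-node cardinality:
  T → 5
  σ[g<8](T) → 4
  σ[f=4](σ[g<8](T)) → 2

== RESULT ==
g | f
4 | 4
5 | 4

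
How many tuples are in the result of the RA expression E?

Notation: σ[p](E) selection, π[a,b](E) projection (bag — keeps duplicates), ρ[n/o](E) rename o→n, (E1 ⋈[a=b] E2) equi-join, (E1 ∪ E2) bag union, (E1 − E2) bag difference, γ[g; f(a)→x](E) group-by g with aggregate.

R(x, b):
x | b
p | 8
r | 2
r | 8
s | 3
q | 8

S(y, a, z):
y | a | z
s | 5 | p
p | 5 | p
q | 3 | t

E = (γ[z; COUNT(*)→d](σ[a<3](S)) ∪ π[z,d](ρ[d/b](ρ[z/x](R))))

Subexpression sizes:
  S → 3
  σ[a<3](S) → 0
  γ[z; COUNT(*)→d](σ[a<3](S)) → 0
  R → 5
  ρ[z/x](R) → 5
  ρ[d/b](ρ[z/x](R)) → 5
  π[z,d](ρ[d/b](ρ[z/x](R))) → 5
  (γ[z; COUNT(*)→d](σ[a<3](S)) ∪ π[z,d](ρ[d/b](ρ[z/x](R)))) → 5

|E| = 5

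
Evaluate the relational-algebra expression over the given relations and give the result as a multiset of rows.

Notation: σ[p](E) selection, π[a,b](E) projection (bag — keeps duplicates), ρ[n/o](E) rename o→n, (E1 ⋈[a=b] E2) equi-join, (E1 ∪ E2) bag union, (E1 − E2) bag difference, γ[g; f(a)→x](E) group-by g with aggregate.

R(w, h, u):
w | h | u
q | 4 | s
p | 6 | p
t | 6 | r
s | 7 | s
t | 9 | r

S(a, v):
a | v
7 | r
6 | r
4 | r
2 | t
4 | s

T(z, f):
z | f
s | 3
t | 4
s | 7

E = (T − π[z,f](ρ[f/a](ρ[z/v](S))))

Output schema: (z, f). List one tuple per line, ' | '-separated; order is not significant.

Subexpression sizes:
  T → 3
  S → 5
  ρ[z/v](S) → 5
  ρ[f/a](ρ[z/v](S)) → 5
  π[z,f](ρ[f/a](ρ[z/v](S))) → 5
  (T − π[z,f](ρ[f/a](ρ[z/v](S)))) → 3

== RESULT ==
z | f
s | 3
s | 7
t | 4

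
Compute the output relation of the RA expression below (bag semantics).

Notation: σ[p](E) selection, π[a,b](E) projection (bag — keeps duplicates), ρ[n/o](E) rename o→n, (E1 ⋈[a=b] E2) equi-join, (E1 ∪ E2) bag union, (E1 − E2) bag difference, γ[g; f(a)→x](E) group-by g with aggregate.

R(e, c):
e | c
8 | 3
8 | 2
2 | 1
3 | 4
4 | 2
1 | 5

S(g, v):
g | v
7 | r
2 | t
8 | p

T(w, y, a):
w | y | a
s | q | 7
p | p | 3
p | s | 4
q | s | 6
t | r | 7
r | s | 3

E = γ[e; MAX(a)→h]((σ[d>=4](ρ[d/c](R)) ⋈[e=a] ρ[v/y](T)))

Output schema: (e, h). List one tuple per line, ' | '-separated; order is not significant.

Stepwise |·|:
  R → 6
  ρ[d/c](R) → 6
  σ[d>=4](ρ[d/c](R)) → 2
  T → 6
  ρ[v/y](T) → 6
  (σ[d>=4](ρ[d/c](R)) ⋈[e=a] ρ[v/y](T)) → 2
  γ[e; MAX(a)→h]((σ[d>=4](ρ[d/c](R)) ⋈[e=a] ρ[v/y](T))) → 1

== RESULT ==
e | h
3 | 3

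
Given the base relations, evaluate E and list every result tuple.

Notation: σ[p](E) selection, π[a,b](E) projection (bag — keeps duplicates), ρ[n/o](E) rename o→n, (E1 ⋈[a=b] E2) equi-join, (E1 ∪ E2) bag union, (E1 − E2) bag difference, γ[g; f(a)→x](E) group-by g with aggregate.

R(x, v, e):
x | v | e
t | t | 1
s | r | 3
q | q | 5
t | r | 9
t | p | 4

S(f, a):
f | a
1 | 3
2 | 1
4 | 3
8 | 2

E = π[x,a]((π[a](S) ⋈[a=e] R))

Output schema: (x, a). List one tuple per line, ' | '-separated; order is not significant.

Stepwise |·|:
  S → 4
  π[a](S) → 4
  R → 5
  (π[a](S) ⋈[a=e] R) → 3
  π[x,a]((π[a](S) ⋈[a=e] R)) → 3

== RESULT ==
x | a
s | 3
s | 3
t | 1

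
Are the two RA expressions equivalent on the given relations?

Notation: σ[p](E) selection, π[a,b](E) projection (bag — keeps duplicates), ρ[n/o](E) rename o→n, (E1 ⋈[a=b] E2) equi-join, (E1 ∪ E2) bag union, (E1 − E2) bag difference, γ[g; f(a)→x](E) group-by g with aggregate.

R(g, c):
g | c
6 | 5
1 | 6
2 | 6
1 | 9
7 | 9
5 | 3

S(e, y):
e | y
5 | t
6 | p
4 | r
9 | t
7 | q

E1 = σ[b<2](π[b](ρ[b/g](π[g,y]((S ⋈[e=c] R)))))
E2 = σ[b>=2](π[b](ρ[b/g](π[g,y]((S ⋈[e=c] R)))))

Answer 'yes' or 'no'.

E1 per-node cardinality:
  S → 5
  R → 6
  (S ⋈[e=c] R) → 5
  π[g,y]((S ⋈[e=c] R)) → 5
  ρ[b/g](π[g,y]((S ⋈[e=c] R))) → 5
  π[b](ρ[b/g](π[g,y]((S ⋈[e=c] R)))) → 5
  σ[b<2](π[b](ρ[b/g](π[g,y]((S ⋈[e=c] R))))) → 2
E2 per-node cardinality:
  S → 5
  R → 6
  (S ⋈[e=c] R) → 5
  π[g,y]((S ⋈[e=c] R)) → 5
  ρ[b/g](π[g,y]((S ⋈[e=c] R))) → 5
  π[b](ρ[b/g](π[g,y]((S ⋈[e=c] R)))) → 5
  σ[b>=2](π[b](ρ[b/g](π[g,y]((S ⋈[e=c] R))))) → 3

E1 result:
b
1
1
E2 result:
b
2
6
7
Witness: (6,) appears 0× in E1 but 1× in E2.

no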